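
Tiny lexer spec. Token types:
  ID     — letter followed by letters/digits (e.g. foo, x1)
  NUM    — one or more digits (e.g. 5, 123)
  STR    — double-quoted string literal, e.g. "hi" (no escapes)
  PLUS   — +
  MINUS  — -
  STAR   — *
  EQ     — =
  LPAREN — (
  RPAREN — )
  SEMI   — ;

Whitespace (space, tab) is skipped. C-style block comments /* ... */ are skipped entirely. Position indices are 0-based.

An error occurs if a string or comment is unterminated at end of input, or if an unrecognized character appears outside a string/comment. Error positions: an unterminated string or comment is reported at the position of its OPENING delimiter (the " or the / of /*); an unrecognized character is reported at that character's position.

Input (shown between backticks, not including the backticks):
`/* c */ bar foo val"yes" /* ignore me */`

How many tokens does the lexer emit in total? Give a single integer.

Answer: 4

Derivation:
pos=0: enter COMMENT mode (saw '/*')
exit COMMENT mode (now at pos=7)
pos=8: emit ID 'bar' (now at pos=11)
pos=12: emit ID 'foo' (now at pos=15)
pos=16: emit ID 'val' (now at pos=19)
pos=19: enter STRING mode
pos=19: emit STR "yes" (now at pos=24)
pos=25: enter COMMENT mode (saw '/*')
exit COMMENT mode (now at pos=40)
DONE. 4 tokens: [ID, ID, ID, STR]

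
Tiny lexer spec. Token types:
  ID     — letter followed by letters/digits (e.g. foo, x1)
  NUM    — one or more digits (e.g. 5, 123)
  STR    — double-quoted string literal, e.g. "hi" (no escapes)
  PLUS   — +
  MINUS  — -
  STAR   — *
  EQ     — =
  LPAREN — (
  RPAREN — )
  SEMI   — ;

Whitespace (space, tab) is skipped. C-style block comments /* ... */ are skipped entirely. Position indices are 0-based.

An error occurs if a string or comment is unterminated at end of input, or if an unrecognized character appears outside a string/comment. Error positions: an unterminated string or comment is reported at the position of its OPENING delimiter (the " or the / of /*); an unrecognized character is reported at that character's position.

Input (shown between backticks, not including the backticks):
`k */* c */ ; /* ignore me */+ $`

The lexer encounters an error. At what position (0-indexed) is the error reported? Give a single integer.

Answer: 30

Derivation:
pos=0: emit ID 'k' (now at pos=1)
pos=2: emit STAR '*'
pos=3: enter COMMENT mode (saw '/*')
exit COMMENT mode (now at pos=10)
pos=11: emit SEMI ';'
pos=13: enter COMMENT mode (saw '/*')
exit COMMENT mode (now at pos=28)
pos=28: emit PLUS '+'
pos=30: ERROR — unrecognized char '$'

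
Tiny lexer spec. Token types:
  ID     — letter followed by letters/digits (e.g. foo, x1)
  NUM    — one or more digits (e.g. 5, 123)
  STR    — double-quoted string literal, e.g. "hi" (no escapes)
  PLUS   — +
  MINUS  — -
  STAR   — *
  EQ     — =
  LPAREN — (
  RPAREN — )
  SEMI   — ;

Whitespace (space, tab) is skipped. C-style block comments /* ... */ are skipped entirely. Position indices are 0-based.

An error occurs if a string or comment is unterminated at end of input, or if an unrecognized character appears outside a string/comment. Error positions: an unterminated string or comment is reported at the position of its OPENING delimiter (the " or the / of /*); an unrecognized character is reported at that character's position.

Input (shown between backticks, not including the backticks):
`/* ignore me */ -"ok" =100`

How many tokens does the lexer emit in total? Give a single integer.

pos=0: enter COMMENT mode (saw '/*')
exit COMMENT mode (now at pos=15)
pos=16: emit MINUS '-'
pos=17: enter STRING mode
pos=17: emit STR "ok" (now at pos=21)
pos=22: emit EQ '='
pos=23: emit NUM '100' (now at pos=26)
DONE. 4 tokens: [MINUS, STR, EQ, NUM]

Answer: 4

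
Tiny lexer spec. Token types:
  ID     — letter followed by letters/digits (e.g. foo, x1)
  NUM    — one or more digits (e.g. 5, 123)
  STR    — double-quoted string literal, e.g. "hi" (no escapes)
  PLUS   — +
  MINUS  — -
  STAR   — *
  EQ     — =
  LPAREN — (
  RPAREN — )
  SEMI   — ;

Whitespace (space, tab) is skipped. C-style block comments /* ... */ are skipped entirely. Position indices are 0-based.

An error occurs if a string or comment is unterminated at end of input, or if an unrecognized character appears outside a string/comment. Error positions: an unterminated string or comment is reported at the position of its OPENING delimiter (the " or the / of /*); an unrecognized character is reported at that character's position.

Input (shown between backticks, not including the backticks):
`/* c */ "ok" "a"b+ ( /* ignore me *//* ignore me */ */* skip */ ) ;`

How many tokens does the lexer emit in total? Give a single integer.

Answer: 8

Derivation:
pos=0: enter COMMENT mode (saw '/*')
exit COMMENT mode (now at pos=7)
pos=8: enter STRING mode
pos=8: emit STR "ok" (now at pos=12)
pos=13: enter STRING mode
pos=13: emit STR "a" (now at pos=16)
pos=16: emit ID 'b' (now at pos=17)
pos=17: emit PLUS '+'
pos=19: emit LPAREN '('
pos=21: enter COMMENT mode (saw '/*')
exit COMMENT mode (now at pos=36)
pos=36: enter COMMENT mode (saw '/*')
exit COMMENT mode (now at pos=51)
pos=52: emit STAR '*'
pos=53: enter COMMENT mode (saw '/*')
exit COMMENT mode (now at pos=63)
pos=64: emit RPAREN ')'
pos=66: emit SEMI ';'
DONE. 8 tokens: [STR, STR, ID, PLUS, LPAREN, STAR, RPAREN, SEMI]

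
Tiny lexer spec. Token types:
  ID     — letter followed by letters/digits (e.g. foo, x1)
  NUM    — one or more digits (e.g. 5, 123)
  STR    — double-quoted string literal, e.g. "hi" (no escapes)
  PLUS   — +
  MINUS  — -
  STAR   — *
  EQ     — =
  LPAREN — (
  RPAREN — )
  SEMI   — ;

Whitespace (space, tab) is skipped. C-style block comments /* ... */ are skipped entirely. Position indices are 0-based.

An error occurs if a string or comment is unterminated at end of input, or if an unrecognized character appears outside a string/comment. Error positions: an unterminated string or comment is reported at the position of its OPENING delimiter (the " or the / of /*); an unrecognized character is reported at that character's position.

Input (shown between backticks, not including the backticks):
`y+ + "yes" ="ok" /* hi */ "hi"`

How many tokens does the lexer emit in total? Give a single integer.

pos=0: emit ID 'y' (now at pos=1)
pos=1: emit PLUS '+'
pos=3: emit PLUS '+'
pos=5: enter STRING mode
pos=5: emit STR "yes" (now at pos=10)
pos=11: emit EQ '='
pos=12: enter STRING mode
pos=12: emit STR "ok" (now at pos=16)
pos=17: enter COMMENT mode (saw '/*')
exit COMMENT mode (now at pos=25)
pos=26: enter STRING mode
pos=26: emit STR "hi" (now at pos=30)
DONE. 7 tokens: [ID, PLUS, PLUS, STR, EQ, STR, STR]

Answer: 7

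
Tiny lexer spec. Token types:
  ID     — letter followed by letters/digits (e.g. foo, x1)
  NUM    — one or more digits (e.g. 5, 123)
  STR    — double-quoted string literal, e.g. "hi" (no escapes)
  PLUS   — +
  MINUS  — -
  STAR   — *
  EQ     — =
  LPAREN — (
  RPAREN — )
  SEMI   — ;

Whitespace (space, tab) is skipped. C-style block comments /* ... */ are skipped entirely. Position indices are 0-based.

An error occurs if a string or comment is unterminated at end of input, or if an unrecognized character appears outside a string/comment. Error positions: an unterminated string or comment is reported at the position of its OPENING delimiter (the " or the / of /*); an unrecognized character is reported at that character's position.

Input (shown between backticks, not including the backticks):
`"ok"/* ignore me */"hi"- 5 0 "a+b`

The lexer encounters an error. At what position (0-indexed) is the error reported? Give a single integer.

pos=0: enter STRING mode
pos=0: emit STR "ok" (now at pos=4)
pos=4: enter COMMENT mode (saw '/*')
exit COMMENT mode (now at pos=19)
pos=19: enter STRING mode
pos=19: emit STR "hi" (now at pos=23)
pos=23: emit MINUS '-'
pos=25: emit NUM '5' (now at pos=26)
pos=27: emit NUM '0' (now at pos=28)
pos=29: enter STRING mode
pos=29: ERROR — unterminated string

Answer: 29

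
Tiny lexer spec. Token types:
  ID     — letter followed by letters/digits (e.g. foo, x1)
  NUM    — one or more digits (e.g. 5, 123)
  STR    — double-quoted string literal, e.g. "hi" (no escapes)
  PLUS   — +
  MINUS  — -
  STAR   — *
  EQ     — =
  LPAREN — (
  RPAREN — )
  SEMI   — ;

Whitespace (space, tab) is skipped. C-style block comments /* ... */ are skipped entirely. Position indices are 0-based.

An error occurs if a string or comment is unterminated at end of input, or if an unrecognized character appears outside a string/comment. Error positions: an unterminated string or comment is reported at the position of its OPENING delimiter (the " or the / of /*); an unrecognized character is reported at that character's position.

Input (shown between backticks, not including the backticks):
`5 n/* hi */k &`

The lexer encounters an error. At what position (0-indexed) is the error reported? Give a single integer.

pos=0: emit NUM '5' (now at pos=1)
pos=2: emit ID 'n' (now at pos=3)
pos=3: enter COMMENT mode (saw '/*')
exit COMMENT mode (now at pos=11)
pos=11: emit ID 'k' (now at pos=12)
pos=13: ERROR — unrecognized char '&'

Answer: 13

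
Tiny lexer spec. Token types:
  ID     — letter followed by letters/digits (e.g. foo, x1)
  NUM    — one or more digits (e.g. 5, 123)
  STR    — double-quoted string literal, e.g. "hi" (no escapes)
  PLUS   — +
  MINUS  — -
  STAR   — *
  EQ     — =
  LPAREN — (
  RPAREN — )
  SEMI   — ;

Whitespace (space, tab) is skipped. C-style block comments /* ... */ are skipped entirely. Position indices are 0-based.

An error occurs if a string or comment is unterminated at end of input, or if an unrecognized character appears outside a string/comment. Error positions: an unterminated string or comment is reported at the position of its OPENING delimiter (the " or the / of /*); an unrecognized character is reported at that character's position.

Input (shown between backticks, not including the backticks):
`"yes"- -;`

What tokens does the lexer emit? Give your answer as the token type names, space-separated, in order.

Answer: STR MINUS MINUS SEMI

Derivation:
pos=0: enter STRING mode
pos=0: emit STR "yes" (now at pos=5)
pos=5: emit MINUS '-'
pos=7: emit MINUS '-'
pos=8: emit SEMI ';'
DONE. 4 tokens: [STR, MINUS, MINUS, SEMI]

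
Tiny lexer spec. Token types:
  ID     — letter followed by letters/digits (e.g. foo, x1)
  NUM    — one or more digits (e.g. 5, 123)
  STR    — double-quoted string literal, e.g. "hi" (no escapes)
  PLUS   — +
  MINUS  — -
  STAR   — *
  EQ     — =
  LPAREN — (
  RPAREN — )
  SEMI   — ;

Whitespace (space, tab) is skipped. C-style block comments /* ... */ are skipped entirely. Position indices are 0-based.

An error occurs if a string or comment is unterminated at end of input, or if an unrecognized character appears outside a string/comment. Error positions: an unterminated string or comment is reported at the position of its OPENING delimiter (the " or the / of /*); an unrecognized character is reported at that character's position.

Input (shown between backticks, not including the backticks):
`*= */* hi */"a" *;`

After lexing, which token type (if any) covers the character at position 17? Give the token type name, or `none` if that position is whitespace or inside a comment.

Answer: SEMI

Derivation:
pos=0: emit STAR '*'
pos=1: emit EQ '='
pos=3: emit STAR '*'
pos=4: enter COMMENT mode (saw '/*')
exit COMMENT mode (now at pos=12)
pos=12: enter STRING mode
pos=12: emit STR "a" (now at pos=15)
pos=16: emit STAR '*'
pos=17: emit SEMI ';'
DONE. 6 tokens: [STAR, EQ, STAR, STR, STAR, SEMI]
Position 17: char is ';' -> SEMI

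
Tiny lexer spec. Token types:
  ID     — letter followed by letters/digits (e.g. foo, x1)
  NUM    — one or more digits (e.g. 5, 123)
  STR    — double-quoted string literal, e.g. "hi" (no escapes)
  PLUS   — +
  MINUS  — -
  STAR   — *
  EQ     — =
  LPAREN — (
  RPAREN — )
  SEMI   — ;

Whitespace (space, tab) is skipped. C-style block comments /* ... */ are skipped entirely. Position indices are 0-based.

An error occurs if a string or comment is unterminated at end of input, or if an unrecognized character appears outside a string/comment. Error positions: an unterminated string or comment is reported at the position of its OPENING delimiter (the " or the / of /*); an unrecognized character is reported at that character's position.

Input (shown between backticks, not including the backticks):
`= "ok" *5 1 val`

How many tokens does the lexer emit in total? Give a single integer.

Answer: 6

Derivation:
pos=0: emit EQ '='
pos=2: enter STRING mode
pos=2: emit STR "ok" (now at pos=6)
pos=7: emit STAR '*'
pos=8: emit NUM '5' (now at pos=9)
pos=10: emit NUM '1' (now at pos=11)
pos=12: emit ID 'val' (now at pos=15)
DONE. 6 tokens: [EQ, STR, STAR, NUM, NUM, ID]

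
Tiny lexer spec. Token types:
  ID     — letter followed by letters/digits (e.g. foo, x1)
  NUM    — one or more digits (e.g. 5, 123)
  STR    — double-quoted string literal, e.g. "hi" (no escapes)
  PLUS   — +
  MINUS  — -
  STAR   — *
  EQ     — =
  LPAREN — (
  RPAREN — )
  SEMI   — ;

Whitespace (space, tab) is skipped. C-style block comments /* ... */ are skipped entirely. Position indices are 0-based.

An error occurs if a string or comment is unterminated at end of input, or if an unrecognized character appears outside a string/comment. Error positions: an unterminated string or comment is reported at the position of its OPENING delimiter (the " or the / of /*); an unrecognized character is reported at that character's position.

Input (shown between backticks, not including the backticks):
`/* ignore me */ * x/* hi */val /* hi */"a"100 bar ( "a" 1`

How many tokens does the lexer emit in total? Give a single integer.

pos=0: enter COMMENT mode (saw '/*')
exit COMMENT mode (now at pos=15)
pos=16: emit STAR '*'
pos=18: emit ID 'x' (now at pos=19)
pos=19: enter COMMENT mode (saw '/*')
exit COMMENT mode (now at pos=27)
pos=27: emit ID 'val' (now at pos=30)
pos=31: enter COMMENT mode (saw '/*')
exit COMMENT mode (now at pos=39)
pos=39: enter STRING mode
pos=39: emit STR "a" (now at pos=42)
pos=42: emit NUM '100' (now at pos=45)
pos=46: emit ID 'bar' (now at pos=49)
pos=50: emit LPAREN '('
pos=52: enter STRING mode
pos=52: emit STR "a" (now at pos=55)
pos=56: emit NUM '1' (now at pos=57)
DONE. 9 tokens: [STAR, ID, ID, STR, NUM, ID, LPAREN, STR, NUM]

Answer: 9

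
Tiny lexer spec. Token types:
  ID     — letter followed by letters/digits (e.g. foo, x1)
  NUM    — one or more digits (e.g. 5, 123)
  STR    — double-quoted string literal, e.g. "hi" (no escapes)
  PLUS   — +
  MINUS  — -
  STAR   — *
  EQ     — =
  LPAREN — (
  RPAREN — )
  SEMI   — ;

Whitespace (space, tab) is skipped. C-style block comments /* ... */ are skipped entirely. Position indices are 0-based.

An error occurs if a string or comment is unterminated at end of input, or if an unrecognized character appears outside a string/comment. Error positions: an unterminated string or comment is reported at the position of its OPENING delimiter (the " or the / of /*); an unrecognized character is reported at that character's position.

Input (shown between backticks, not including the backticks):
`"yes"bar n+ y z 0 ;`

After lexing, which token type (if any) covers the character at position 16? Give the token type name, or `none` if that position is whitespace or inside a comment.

Answer: NUM

Derivation:
pos=0: enter STRING mode
pos=0: emit STR "yes" (now at pos=5)
pos=5: emit ID 'bar' (now at pos=8)
pos=9: emit ID 'n' (now at pos=10)
pos=10: emit PLUS '+'
pos=12: emit ID 'y' (now at pos=13)
pos=14: emit ID 'z' (now at pos=15)
pos=16: emit NUM '0' (now at pos=17)
pos=18: emit SEMI ';'
DONE. 8 tokens: [STR, ID, ID, PLUS, ID, ID, NUM, SEMI]
Position 16: char is '0' -> NUM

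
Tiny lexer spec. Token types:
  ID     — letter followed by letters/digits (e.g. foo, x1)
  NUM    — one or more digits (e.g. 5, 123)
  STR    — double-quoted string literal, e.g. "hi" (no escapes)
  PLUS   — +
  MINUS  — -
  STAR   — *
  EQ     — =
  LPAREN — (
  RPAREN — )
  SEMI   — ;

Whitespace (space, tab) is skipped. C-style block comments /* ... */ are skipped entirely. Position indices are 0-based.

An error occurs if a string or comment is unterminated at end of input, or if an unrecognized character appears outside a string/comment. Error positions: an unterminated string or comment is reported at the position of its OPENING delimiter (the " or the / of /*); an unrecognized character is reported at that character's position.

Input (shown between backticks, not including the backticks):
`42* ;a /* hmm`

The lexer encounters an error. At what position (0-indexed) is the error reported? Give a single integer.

pos=0: emit NUM '42' (now at pos=2)
pos=2: emit STAR '*'
pos=4: emit SEMI ';'
pos=5: emit ID 'a' (now at pos=6)
pos=7: enter COMMENT mode (saw '/*')
pos=7: ERROR — unterminated comment (reached EOF)

Answer: 7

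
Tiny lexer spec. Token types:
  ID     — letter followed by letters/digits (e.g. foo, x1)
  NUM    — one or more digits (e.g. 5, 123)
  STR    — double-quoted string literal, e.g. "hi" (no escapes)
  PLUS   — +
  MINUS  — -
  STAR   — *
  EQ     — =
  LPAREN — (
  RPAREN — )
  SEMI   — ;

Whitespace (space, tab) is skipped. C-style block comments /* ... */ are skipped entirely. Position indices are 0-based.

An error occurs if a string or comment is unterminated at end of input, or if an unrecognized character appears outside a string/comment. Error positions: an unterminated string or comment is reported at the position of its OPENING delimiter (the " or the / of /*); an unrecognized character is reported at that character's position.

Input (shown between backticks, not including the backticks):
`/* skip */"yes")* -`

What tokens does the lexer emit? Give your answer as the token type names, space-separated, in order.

Answer: STR RPAREN STAR MINUS

Derivation:
pos=0: enter COMMENT mode (saw '/*')
exit COMMENT mode (now at pos=10)
pos=10: enter STRING mode
pos=10: emit STR "yes" (now at pos=15)
pos=15: emit RPAREN ')'
pos=16: emit STAR '*'
pos=18: emit MINUS '-'
DONE. 4 tokens: [STR, RPAREN, STAR, MINUS]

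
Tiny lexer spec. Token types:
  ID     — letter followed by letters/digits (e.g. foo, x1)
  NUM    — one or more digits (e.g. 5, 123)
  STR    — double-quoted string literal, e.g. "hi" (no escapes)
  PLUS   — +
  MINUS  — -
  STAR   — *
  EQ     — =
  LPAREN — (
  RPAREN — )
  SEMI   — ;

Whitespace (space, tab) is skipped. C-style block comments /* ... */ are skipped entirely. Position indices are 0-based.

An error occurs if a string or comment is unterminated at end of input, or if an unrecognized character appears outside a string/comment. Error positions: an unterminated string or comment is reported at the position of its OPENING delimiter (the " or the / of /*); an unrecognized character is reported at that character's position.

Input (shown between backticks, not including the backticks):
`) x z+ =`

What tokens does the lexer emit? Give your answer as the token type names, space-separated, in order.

Answer: RPAREN ID ID PLUS EQ

Derivation:
pos=0: emit RPAREN ')'
pos=2: emit ID 'x' (now at pos=3)
pos=4: emit ID 'z' (now at pos=5)
pos=5: emit PLUS '+'
pos=7: emit EQ '='
DONE. 5 tokens: [RPAREN, ID, ID, PLUS, EQ]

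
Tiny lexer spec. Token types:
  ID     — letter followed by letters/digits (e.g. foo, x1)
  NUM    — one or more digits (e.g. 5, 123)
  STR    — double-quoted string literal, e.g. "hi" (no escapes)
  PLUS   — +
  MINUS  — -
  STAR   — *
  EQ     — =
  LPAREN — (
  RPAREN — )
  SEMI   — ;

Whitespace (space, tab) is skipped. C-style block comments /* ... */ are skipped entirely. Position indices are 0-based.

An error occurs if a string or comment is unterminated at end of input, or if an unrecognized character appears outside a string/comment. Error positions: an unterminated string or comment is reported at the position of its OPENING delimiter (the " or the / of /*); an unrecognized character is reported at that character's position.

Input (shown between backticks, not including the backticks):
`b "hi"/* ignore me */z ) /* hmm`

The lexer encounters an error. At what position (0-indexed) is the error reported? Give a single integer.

pos=0: emit ID 'b' (now at pos=1)
pos=2: enter STRING mode
pos=2: emit STR "hi" (now at pos=6)
pos=6: enter COMMENT mode (saw '/*')
exit COMMENT mode (now at pos=21)
pos=21: emit ID 'z' (now at pos=22)
pos=23: emit RPAREN ')'
pos=25: enter COMMENT mode (saw '/*')
pos=25: ERROR — unterminated comment (reached EOF)

Answer: 25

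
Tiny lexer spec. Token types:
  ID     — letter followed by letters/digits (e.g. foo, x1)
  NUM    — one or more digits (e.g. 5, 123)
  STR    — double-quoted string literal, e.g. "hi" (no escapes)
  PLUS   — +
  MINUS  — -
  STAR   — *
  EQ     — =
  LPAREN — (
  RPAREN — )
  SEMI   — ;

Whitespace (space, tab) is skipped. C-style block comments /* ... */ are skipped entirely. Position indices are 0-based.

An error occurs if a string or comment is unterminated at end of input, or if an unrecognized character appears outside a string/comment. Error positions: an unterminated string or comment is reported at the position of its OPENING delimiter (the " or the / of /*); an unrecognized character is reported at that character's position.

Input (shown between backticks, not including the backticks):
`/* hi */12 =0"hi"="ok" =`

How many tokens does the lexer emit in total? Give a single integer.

Answer: 7

Derivation:
pos=0: enter COMMENT mode (saw '/*')
exit COMMENT mode (now at pos=8)
pos=8: emit NUM '12' (now at pos=10)
pos=11: emit EQ '='
pos=12: emit NUM '0' (now at pos=13)
pos=13: enter STRING mode
pos=13: emit STR "hi" (now at pos=17)
pos=17: emit EQ '='
pos=18: enter STRING mode
pos=18: emit STR "ok" (now at pos=22)
pos=23: emit EQ '='
DONE. 7 tokens: [NUM, EQ, NUM, STR, EQ, STR, EQ]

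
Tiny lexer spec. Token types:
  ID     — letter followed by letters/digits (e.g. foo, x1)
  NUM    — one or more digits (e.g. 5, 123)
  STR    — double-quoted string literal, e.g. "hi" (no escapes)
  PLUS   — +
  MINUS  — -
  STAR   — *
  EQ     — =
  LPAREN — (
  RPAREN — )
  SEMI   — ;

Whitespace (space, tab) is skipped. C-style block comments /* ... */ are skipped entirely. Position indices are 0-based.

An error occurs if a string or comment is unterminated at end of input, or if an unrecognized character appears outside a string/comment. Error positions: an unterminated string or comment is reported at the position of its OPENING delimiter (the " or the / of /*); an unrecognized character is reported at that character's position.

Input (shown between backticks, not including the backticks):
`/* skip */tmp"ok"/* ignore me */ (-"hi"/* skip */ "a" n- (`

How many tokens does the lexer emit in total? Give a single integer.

pos=0: enter COMMENT mode (saw '/*')
exit COMMENT mode (now at pos=10)
pos=10: emit ID 'tmp' (now at pos=13)
pos=13: enter STRING mode
pos=13: emit STR "ok" (now at pos=17)
pos=17: enter COMMENT mode (saw '/*')
exit COMMENT mode (now at pos=32)
pos=33: emit LPAREN '('
pos=34: emit MINUS '-'
pos=35: enter STRING mode
pos=35: emit STR "hi" (now at pos=39)
pos=39: enter COMMENT mode (saw '/*')
exit COMMENT mode (now at pos=49)
pos=50: enter STRING mode
pos=50: emit STR "a" (now at pos=53)
pos=54: emit ID 'n' (now at pos=55)
pos=55: emit MINUS '-'
pos=57: emit LPAREN '('
DONE. 9 tokens: [ID, STR, LPAREN, MINUS, STR, STR, ID, MINUS, LPAREN]

Answer: 9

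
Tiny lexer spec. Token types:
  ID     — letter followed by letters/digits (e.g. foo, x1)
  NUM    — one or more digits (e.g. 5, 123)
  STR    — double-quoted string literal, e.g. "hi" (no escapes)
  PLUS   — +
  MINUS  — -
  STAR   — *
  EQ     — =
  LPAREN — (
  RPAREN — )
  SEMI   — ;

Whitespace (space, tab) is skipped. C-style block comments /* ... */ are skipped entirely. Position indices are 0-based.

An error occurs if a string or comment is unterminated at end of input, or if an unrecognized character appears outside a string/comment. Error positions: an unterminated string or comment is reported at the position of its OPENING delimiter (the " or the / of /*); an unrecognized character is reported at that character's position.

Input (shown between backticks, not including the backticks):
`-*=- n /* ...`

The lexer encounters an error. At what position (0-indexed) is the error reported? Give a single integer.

pos=0: emit MINUS '-'
pos=1: emit STAR '*'
pos=2: emit EQ '='
pos=3: emit MINUS '-'
pos=5: emit ID 'n' (now at pos=6)
pos=7: enter COMMENT mode (saw '/*')
pos=7: ERROR — unterminated comment (reached EOF)

Answer: 7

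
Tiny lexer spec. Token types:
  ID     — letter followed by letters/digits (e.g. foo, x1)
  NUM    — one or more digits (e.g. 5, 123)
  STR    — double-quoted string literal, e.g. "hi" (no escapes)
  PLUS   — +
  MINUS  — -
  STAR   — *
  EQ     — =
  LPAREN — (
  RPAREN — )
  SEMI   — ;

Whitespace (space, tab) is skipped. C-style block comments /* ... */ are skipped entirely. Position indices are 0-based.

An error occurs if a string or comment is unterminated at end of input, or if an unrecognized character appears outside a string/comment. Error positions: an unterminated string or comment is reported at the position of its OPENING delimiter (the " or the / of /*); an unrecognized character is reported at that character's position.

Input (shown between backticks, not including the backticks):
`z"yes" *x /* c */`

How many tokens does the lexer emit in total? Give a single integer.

Answer: 4

Derivation:
pos=0: emit ID 'z' (now at pos=1)
pos=1: enter STRING mode
pos=1: emit STR "yes" (now at pos=6)
pos=7: emit STAR '*'
pos=8: emit ID 'x' (now at pos=9)
pos=10: enter COMMENT mode (saw '/*')
exit COMMENT mode (now at pos=17)
DONE. 4 tokens: [ID, STR, STAR, ID]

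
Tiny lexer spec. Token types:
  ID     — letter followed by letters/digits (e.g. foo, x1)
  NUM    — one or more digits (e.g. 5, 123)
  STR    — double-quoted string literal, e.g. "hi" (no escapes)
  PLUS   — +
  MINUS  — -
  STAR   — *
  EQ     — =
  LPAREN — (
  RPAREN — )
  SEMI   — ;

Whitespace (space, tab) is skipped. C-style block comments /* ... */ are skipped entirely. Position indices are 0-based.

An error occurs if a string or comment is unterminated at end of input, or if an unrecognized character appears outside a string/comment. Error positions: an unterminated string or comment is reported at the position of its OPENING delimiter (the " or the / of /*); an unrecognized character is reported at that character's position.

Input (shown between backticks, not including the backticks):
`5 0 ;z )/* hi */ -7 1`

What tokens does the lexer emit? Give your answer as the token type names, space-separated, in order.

pos=0: emit NUM '5' (now at pos=1)
pos=2: emit NUM '0' (now at pos=3)
pos=4: emit SEMI ';'
pos=5: emit ID 'z' (now at pos=6)
pos=7: emit RPAREN ')'
pos=8: enter COMMENT mode (saw '/*')
exit COMMENT mode (now at pos=16)
pos=17: emit MINUS '-'
pos=18: emit NUM '7' (now at pos=19)
pos=20: emit NUM '1' (now at pos=21)
DONE. 8 tokens: [NUM, NUM, SEMI, ID, RPAREN, MINUS, NUM, NUM]

Answer: NUM NUM SEMI ID RPAREN MINUS NUM NUM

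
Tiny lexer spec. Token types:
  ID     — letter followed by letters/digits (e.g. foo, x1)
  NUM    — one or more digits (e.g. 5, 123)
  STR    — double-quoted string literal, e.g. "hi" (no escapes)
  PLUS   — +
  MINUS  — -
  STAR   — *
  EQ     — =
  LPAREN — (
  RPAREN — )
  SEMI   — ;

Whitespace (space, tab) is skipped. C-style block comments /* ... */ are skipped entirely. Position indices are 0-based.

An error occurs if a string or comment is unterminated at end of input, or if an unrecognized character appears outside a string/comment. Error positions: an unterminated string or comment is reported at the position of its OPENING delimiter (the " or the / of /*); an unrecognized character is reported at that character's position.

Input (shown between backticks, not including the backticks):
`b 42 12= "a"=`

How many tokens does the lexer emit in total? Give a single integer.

Answer: 6

Derivation:
pos=0: emit ID 'b' (now at pos=1)
pos=2: emit NUM '42' (now at pos=4)
pos=5: emit NUM '12' (now at pos=7)
pos=7: emit EQ '='
pos=9: enter STRING mode
pos=9: emit STR "a" (now at pos=12)
pos=12: emit EQ '='
DONE. 6 tokens: [ID, NUM, NUM, EQ, STR, EQ]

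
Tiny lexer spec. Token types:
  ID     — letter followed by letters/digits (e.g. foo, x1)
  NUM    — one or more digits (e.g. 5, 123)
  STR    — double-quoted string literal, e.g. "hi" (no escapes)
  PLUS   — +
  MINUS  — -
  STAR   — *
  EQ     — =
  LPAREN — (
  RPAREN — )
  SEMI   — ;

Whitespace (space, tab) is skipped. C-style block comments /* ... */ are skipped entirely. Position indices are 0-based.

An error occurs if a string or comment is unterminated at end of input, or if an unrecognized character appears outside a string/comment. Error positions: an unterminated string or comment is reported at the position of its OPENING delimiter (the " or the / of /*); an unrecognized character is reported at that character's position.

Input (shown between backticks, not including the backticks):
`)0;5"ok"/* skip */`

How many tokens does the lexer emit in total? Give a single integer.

pos=0: emit RPAREN ')'
pos=1: emit NUM '0' (now at pos=2)
pos=2: emit SEMI ';'
pos=3: emit NUM '5' (now at pos=4)
pos=4: enter STRING mode
pos=4: emit STR "ok" (now at pos=8)
pos=8: enter COMMENT mode (saw '/*')
exit COMMENT mode (now at pos=18)
DONE. 5 tokens: [RPAREN, NUM, SEMI, NUM, STR]

Answer: 5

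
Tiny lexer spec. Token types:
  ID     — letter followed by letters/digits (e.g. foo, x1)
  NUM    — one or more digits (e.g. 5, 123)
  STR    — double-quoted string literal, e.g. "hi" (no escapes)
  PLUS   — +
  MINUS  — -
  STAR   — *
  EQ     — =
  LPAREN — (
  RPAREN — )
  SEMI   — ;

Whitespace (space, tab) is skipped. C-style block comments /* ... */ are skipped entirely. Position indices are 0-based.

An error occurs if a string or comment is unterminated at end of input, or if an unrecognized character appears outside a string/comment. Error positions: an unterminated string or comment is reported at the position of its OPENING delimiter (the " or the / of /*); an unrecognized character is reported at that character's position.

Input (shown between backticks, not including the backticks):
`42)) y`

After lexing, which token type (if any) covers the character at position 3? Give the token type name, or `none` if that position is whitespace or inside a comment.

Answer: RPAREN

Derivation:
pos=0: emit NUM '42' (now at pos=2)
pos=2: emit RPAREN ')'
pos=3: emit RPAREN ')'
pos=5: emit ID 'y' (now at pos=6)
DONE. 4 tokens: [NUM, RPAREN, RPAREN, ID]
Position 3: char is ')' -> RPAREN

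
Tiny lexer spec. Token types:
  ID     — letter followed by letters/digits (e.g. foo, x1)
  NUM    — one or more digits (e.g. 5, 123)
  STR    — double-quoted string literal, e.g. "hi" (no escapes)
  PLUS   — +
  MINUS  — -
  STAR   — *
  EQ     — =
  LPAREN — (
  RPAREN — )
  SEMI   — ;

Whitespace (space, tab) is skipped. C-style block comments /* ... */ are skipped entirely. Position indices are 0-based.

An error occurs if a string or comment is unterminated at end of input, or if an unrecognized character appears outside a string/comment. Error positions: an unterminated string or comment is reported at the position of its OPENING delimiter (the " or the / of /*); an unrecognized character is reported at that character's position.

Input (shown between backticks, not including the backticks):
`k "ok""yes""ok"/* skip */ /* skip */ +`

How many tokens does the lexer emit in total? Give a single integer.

Answer: 5

Derivation:
pos=0: emit ID 'k' (now at pos=1)
pos=2: enter STRING mode
pos=2: emit STR "ok" (now at pos=6)
pos=6: enter STRING mode
pos=6: emit STR "yes" (now at pos=11)
pos=11: enter STRING mode
pos=11: emit STR "ok" (now at pos=15)
pos=15: enter COMMENT mode (saw '/*')
exit COMMENT mode (now at pos=25)
pos=26: enter COMMENT mode (saw '/*')
exit COMMENT mode (now at pos=36)
pos=37: emit PLUS '+'
DONE. 5 tokens: [ID, STR, STR, STR, PLUS]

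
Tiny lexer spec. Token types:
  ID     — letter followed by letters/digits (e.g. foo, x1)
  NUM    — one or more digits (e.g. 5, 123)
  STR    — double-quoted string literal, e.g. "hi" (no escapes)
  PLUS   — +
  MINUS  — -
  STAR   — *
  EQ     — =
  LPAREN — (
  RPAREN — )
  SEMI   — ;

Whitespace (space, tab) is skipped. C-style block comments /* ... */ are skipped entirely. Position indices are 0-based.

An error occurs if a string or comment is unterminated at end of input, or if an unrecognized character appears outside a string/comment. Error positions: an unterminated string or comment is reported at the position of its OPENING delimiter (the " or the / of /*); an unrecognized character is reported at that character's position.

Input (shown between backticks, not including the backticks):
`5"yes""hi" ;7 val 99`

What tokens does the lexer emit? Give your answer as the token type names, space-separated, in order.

Answer: NUM STR STR SEMI NUM ID NUM

Derivation:
pos=0: emit NUM '5' (now at pos=1)
pos=1: enter STRING mode
pos=1: emit STR "yes" (now at pos=6)
pos=6: enter STRING mode
pos=6: emit STR "hi" (now at pos=10)
pos=11: emit SEMI ';'
pos=12: emit NUM '7' (now at pos=13)
pos=14: emit ID 'val' (now at pos=17)
pos=18: emit NUM '99' (now at pos=20)
DONE. 7 tokens: [NUM, STR, STR, SEMI, NUM, ID, NUM]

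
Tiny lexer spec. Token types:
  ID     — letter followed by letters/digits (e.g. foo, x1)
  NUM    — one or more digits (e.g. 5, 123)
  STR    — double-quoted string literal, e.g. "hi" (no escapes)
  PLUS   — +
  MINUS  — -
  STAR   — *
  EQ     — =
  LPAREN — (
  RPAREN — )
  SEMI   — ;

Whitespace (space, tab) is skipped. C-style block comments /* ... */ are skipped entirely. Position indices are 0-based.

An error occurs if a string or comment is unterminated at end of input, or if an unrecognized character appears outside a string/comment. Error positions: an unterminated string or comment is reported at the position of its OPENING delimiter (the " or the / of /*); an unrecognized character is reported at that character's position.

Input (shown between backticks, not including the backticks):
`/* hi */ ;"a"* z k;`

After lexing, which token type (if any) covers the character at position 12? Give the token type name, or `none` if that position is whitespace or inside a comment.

pos=0: enter COMMENT mode (saw '/*')
exit COMMENT mode (now at pos=8)
pos=9: emit SEMI ';'
pos=10: enter STRING mode
pos=10: emit STR "a" (now at pos=13)
pos=13: emit STAR '*'
pos=15: emit ID 'z' (now at pos=16)
pos=17: emit ID 'k' (now at pos=18)
pos=18: emit SEMI ';'
DONE. 6 tokens: [SEMI, STR, STAR, ID, ID, SEMI]
Position 12: char is '"' -> STR

Answer: STR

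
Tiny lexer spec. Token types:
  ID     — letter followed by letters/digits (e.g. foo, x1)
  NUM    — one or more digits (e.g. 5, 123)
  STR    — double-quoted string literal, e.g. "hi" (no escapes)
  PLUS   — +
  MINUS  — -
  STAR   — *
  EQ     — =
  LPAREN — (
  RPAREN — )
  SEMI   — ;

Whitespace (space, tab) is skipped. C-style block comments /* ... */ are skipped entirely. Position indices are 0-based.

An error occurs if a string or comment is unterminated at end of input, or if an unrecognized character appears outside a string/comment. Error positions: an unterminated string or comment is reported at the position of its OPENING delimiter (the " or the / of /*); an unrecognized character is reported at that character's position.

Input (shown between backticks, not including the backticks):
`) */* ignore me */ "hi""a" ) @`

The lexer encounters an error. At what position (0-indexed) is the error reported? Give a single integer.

Answer: 29

Derivation:
pos=0: emit RPAREN ')'
pos=2: emit STAR '*'
pos=3: enter COMMENT mode (saw '/*')
exit COMMENT mode (now at pos=18)
pos=19: enter STRING mode
pos=19: emit STR "hi" (now at pos=23)
pos=23: enter STRING mode
pos=23: emit STR "a" (now at pos=26)
pos=27: emit RPAREN ')'
pos=29: ERROR — unrecognized char '@'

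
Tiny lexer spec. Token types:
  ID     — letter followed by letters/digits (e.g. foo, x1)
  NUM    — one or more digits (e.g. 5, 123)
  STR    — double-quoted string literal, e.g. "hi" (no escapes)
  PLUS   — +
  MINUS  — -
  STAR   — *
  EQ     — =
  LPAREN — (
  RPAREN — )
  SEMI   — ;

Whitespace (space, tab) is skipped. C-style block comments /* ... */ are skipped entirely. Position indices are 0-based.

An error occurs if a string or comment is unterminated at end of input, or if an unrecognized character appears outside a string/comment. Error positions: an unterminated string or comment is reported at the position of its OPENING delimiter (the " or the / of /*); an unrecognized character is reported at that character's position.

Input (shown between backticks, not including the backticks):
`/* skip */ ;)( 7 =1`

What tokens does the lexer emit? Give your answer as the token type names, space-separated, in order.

pos=0: enter COMMENT mode (saw '/*')
exit COMMENT mode (now at pos=10)
pos=11: emit SEMI ';'
pos=12: emit RPAREN ')'
pos=13: emit LPAREN '('
pos=15: emit NUM '7' (now at pos=16)
pos=17: emit EQ '='
pos=18: emit NUM '1' (now at pos=19)
DONE. 6 tokens: [SEMI, RPAREN, LPAREN, NUM, EQ, NUM]

Answer: SEMI RPAREN LPAREN NUM EQ NUM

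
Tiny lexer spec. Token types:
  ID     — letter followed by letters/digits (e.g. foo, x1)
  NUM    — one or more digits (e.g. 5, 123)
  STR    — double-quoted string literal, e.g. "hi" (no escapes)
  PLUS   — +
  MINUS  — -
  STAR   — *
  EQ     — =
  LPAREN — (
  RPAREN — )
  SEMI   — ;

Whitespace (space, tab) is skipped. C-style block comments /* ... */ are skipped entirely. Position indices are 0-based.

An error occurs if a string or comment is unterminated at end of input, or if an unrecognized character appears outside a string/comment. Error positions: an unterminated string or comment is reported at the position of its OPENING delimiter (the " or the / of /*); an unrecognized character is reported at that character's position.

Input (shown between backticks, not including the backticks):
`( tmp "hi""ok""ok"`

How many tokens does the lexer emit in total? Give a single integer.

pos=0: emit LPAREN '('
pos=2: emit ID 'tmp' (now at pos=5)
pos=6: enter STRING mode
pos=6: emit STR "hi" (now at pos=10)
pos=10: enter STRING mode
pos=10: emit STR "ok" (now at pos=14)
pos=14: enter STRING mode
pos=14: emit STR "ok" (now at pos=18)
DONE. 5 tokens: [LPAREN, ID, STR, STR, STR]

Answer: 5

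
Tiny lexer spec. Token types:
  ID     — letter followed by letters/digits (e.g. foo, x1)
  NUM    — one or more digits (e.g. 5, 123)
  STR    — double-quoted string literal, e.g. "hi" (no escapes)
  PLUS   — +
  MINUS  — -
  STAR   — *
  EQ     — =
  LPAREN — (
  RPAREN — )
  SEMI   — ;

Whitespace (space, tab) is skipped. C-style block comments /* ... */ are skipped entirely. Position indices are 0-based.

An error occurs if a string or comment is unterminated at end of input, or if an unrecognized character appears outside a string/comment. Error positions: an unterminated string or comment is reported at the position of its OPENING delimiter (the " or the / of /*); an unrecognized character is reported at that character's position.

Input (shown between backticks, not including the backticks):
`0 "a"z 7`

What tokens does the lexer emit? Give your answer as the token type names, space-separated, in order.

Answer: NUM STR ID NUM

Derivation:
pos=0: emit NUM '0' (now at pos=1)
pos=2: enter STRING mode
pos=2: emit STR "a" (now at pos=5)
pos=5: emit ID 'z' (now at pos=6)
pos=7: emit NUM '7' (now at pos=8)
DONE. 4 tokens: [NUM, STR, ID, NUM]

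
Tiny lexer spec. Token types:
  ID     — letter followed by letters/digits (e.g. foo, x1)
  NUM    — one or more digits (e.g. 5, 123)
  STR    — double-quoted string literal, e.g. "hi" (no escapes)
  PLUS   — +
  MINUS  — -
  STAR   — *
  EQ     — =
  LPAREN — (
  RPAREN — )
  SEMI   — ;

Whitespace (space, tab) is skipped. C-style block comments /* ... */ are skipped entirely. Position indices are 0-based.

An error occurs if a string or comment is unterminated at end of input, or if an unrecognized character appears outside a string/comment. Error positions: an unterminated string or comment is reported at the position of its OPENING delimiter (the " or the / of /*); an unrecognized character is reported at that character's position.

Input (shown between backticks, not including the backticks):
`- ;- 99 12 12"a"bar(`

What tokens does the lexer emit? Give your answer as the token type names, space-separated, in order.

Answer: MINUS SEMI MINUS NUM NUM NUM STR ID LPAREN

Derivation:
pos=0: emit MINUS '-'
pos=2: emit SEMI ';'
pos=3: emit MINUS '-'
pos=5: emit NUM '99' (now at pos=7)
pos=8: emit NUM '12' (now at pos=10)
pos=11: emit NUM '12' (now at pos=13)
pos=13: enter STRING mode
pos=13: emit STR "a" (now at pos=16)
pos=16: emit ID 'bar' (now at pos=19)
pos=19: emit LPAREN '('
DONE. 9 tokens: [MINUS, SEMI, MINUS, NUM, NUM, NUM, STR, ID, LPAREN]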